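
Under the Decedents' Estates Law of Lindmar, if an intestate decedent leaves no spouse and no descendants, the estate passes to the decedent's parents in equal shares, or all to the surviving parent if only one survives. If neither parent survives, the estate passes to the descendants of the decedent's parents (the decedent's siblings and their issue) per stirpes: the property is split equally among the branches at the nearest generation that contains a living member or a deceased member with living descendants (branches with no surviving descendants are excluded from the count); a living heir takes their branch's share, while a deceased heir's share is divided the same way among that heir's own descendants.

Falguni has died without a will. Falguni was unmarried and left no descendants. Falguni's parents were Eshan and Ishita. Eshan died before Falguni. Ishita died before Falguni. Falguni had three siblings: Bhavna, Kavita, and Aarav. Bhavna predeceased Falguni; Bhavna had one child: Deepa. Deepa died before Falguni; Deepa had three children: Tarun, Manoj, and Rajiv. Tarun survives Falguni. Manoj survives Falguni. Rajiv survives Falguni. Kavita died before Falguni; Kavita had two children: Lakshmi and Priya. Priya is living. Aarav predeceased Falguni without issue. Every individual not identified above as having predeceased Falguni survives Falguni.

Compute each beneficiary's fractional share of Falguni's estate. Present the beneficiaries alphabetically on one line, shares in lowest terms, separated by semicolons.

Neither parent survives and there are no descendants, so the estate passes to Falguni's siblings and their issue per stirpes.
Aarav left no surviving issue, so that branch lapses and is disregarded.
The estate is divided into 2 equal shares of 1/2 among Bhavna, Kavita.
Bhavna predeceased; the 1/2 allotted to Bhavna's branch passes to Bhavna's issue by representation.
Deepa's line is the sole branch at this level, so the full 1/2 passes to Deepa's issue by representation.
The 1/2 is divided into 3 equal shares of 1/6 among Tarun, Manoj, Rajiv.
Tarun is living and takes 1/6.
Manoj is living and takes 1/6.
Rajiv is living and takes 1/6.
Kavita predeceased; the 1/2 allotted to Kavita's branch passes to Kavita's issue by representation.
The 1/2 is divided into 2 equal shares of 1/4 among Lakshmi, Priya.
Lakshmi is living and takes 1/4.
Priya is living and takes 1/4.

Lakshmi 1/4; Manoj 1/6; Priya 1/4; Rajiv 1/6; Tarun 1/6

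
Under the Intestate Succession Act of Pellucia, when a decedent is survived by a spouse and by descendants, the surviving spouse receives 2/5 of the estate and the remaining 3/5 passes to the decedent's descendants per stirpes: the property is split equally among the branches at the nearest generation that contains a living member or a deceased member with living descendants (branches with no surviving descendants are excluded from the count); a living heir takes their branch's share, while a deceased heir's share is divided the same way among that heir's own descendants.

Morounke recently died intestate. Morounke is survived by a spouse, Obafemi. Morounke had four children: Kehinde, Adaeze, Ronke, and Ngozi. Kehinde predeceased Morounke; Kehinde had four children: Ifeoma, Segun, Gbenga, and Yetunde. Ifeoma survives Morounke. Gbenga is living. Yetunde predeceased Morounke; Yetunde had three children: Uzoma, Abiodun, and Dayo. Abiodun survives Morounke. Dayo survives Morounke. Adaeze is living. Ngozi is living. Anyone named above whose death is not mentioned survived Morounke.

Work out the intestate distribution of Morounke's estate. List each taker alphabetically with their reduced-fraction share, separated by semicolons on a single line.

Obafemi, as surviving spouse, takes 2/5.
The remaining 3/5 passes to Morounke's descendants per stirpes.
The 3/5 is divided into 4 equal shares of 3/20 among Kehinde, Adaeze, Ronke, Ngozi.
Kehinde predeceased; the 3/20 allotted to Kehinde's branch passes to Kehinde's issue by representation.
The 3/20 is divided into 4 equal shares of 3/80 among Ifeoma, Segun, Gbenga, Yetunde.
Ifeoma is living and takes 3/80.
Segun is living and takes 3/80.
Gbenga is living and takes 3/80.
Yetunde predeceased; the 3/80 allotted to Yetunde's branch passes to Yetunde's issue by representation.
The 3/80 is divided into 3 equal shares of 1/80 among Uzoma, Abiodun, Dayo.
Uzoma is living and takes 1/80.
Abiodun is living and takes 1/80.
Dayo is living and takes 1/80.
Adaeze is living and takes 3/20.
Ronke is living and takes 3/20.
Ngozi is living and takes 3/20.

Abiodun 1/80; Adaeze 3/20; Dayo 1/80; Gbenga 3/80; Ifeoma 3/80; Ngozi 3/20; Obafemi 2/5; Ronke 3/20; Segun 3/80; Uzoma 1/80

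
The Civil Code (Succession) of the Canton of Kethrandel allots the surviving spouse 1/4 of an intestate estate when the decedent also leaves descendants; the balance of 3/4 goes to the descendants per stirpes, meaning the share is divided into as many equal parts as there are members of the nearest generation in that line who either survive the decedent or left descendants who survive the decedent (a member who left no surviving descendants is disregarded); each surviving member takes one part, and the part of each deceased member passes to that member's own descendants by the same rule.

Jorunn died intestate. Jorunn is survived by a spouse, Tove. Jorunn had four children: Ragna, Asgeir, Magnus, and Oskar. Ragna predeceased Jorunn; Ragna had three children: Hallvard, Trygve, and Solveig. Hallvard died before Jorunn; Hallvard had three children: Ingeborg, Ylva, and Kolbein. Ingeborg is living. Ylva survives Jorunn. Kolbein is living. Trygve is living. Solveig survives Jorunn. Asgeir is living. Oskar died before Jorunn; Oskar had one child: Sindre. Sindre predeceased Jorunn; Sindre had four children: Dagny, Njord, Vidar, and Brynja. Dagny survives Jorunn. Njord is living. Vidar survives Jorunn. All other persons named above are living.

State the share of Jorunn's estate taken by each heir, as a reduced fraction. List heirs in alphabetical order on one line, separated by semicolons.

Asgeir 3/16; Brynja 3/64; Dagny 3/64; Ingeborg 1/48; Kolbein 1/48; Magnus 3/16; Njord 3/64; Solveig 1/16; Tove 1/4; Trygve 1/16; Vidar 3/64; Ylva 1/48

Tove, as surviving spouse, takes 1/4.
The remaining 3/4 passes to Jorunn's descendants per stirpes.
The 3/4 is divided into 4 equal shares of 3/16 among Ragna, Asgeir, Magnus, Oskar.
Ragna predeceased; the 3/16 allotted to Ragna's branch passes to Ragna's issue by representation.
The 3/16 is divided into 3 equal shares of 1/16 among Hallvard, Trygve, Solveig.
Hallvard predeceased; the 1/16 allotted to Hallvard's branch passes to Hallvard's issue by representation.
The 1/16 is divided into 3 equal shares of 1/48 among Ingeborg, Ylva, Kolbein.
Ingeborg is living and takes 1/48.
Ylva is living and takes 1/48.
Kolbein is living and takes 1/48.
Trygve is living and takes 1/16.
Solveig is living and takes 1/16.
Asgeir is living and takes 3/16.
Magnus is living and takes 3/16.
Oskar predeceased; the 3/16 allotted to Oskar's branch passes to Oskar's issue by representation.
Sindre's line is the sole branch at this level, so the full 3/16 passes to Sindre's issue by representation.
The 3/16 is divided into 4 equal shares of 3/64 among Dagny, Njord, Vidar, Brynja.
Dagny is living and takes 3/64.
Njord is living and takes 3/64.
Vidar is living and takes 3/64.
Brynja is living and takes 3/64.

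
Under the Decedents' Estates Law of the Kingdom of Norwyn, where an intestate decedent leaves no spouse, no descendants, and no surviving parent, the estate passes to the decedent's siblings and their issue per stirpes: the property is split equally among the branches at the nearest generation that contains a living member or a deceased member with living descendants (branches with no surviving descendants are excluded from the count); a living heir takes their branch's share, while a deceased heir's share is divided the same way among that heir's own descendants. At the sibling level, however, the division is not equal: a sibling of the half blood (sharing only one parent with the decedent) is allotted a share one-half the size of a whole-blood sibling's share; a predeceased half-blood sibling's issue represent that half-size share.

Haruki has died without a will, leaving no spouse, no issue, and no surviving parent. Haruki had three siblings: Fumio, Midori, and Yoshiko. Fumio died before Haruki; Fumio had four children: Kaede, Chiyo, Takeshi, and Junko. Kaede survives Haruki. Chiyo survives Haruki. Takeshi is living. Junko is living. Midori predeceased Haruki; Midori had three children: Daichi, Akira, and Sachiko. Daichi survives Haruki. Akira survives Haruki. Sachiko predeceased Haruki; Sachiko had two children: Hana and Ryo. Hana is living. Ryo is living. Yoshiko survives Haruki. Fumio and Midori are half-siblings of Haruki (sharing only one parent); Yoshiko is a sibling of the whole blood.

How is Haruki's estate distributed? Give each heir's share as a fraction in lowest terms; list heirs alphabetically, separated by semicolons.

No spouse, descendants, or parent survives, so the estate passes to Haruki's siblings per stirpes.
Half-blood siblings count for one-half the weight of whole-blood siblings at the initial division.
Dividing 1 in proportion to weights (total weight 2): Fumio (weight 1/2) → 1/4; Midori (weight 1/2) → 1/4; Yoshiko (weight 1) → 1/2.
Fumio predeceased; the 1/4 allotted to Fumio's branch passes to Fumio's issue by representation.
The 1/4 is divided into 4 equal shares of 1/16 among Kaede, Chiyo, Takeshi, Junko.
Kaede is living and takes 1/16.
Chiyo is living and takes 1/16.
Takeshi is living and takes 1/16.
Junko is living and takes 1/16.
Midori predeceased; the 1/4 allotted to Midori's branch passes to Midori's issue by representation.
The 1/4 is divided into 3 equal shares of 1/12 among Daichi, Akira, Sachiko.
Daichi is living and takes 1/12.
Akira is living and takes 1/12.
Sachiko predeceased; the 1/12 allotted to Sachiko's branch passes to Sachiko's issue by representation.
The 1/12 is divided into 2 equal shares of 1/24 among Hana, Ryo.
Hana is living and takes 1/24.
Ryo is living and takes 1/24.
Yoshiko is living and takes 1/2.

Akira 1/12; Chiyo 1/16; Daichi 1/12; Hana 1/24; Junko 1/16; Kaede 1/16; Ryo 1/24; Takeshi 1/16; Yoshiko 1/2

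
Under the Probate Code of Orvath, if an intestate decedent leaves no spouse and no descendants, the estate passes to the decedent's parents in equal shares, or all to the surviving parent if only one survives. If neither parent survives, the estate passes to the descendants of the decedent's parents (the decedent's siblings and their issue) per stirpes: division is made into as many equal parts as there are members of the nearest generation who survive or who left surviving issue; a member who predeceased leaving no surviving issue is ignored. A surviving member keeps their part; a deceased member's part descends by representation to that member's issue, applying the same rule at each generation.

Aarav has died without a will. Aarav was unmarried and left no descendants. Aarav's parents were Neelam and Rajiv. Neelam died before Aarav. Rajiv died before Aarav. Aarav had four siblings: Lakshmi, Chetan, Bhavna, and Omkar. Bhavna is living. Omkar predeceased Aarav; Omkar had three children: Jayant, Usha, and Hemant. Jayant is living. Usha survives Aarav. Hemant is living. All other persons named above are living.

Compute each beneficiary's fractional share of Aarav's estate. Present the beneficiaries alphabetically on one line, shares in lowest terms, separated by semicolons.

Neither parent survives and there are no descendants, so the estate passes to Aarav's siblings and their issue per stirpes.
The estate is divided into 4 equal shares of 1/4 among Lakshmi, Chetan, Bhavna, Omkar.
Lakshmi is living and takes 1/4.
Chetan is living and takes 1/4.
Bhavna is living and takes 1/4.
Omkar predeceased; the 1/4 allotted to Omkar's branch passes to Omkar's issue by representation.
The 1/4 is divided into 3 equal shares of 1/12 among Jayant, Usha, Hemant.
Jayant is living and takes 1/12.
Usha is living and takes 1/12.
Hemant is living and takes 1/12.

Bhavna 1/4; Chetan 1/4; Hemant 1/12; Jayant 1/12; Lakshmi 1/4; Usha 1/12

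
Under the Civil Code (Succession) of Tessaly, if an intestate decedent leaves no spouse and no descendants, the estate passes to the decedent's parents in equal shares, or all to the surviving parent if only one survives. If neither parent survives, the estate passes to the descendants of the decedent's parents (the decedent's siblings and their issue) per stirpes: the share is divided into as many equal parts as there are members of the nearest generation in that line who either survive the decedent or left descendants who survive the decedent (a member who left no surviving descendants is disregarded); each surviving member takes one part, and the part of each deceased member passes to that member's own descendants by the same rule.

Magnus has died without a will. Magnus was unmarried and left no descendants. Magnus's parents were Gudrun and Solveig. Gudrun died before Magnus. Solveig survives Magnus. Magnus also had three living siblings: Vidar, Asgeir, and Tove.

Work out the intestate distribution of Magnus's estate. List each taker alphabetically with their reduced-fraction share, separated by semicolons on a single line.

Only one parent, Solveig, survives, so Solveig takes the entire estate. The siblings take nothing because a surviving parent has priority.

Solveig 1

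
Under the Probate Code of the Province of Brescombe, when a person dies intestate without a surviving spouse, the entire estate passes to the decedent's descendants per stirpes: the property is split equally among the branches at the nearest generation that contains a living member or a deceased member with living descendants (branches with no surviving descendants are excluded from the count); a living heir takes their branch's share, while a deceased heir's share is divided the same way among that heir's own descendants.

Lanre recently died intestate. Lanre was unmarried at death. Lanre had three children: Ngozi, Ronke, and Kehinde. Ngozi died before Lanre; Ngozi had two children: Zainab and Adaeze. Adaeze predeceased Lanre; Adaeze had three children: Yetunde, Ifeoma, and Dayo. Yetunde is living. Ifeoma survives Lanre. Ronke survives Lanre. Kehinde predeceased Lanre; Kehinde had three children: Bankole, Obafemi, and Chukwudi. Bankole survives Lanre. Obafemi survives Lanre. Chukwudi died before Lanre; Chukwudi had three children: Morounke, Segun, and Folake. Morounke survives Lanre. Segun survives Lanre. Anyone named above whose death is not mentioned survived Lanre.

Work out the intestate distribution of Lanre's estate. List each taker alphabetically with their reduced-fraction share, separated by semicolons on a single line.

Bankole 1/9; Dayo 1/18; Folake 1/27; Ifeoma 1/18; Morounke 1/27; Obafemi 1/9; Ronke 1/3; Segun 1/27; Yetunde 1/18; Zainab 1/6

There is no surviving spouse, so the entire estate passes to Lanre's descendants per stirpes.
The estate is divided into 3 equal shares of 1/3 among Ngozi, Ronke, Kehinde.
Ngozi predeceased; the 1/3 allotted to Ngozi's branch passes to Ngozi's issue by representation.
The 1/3 is divided into 2 equal shares of 1/6 among Zainab, Adaeze.
Zainab is living and takes 1/6.
Adaeze predeceased; the 1/6 allotted to Adaeze's branch passes to Adaeze's issue by representation.
The 1/6 is divided into 3 equal shares of 1/18 among Yetunde, Ifeoma, Dayo.
Yetunde is living and takes 1/18.
Ifeoma is living and takes 1/18.
Dayo is living and takes 1/18.
Ronke is living and takes 1/3.
Kehinde predeceased; the 1/3 allotted to Kehinde's branch passes to Kehinde's issue by representation.
The 1/3 is divided into 3 equal shares of 1/9 among Bankole, Obafemi, Chukwudi.
Bankole is living and takes 1/9.
Obafemi is living and takes 1/9.
Chukwudi predeceased; the 1/9 allotted to Chukwudi's branch passes to Chukwudi's issue by representation.
The 1/9 is divided into 3 equal shares of 1/27 among Morounke, Segun, Folake.
Morounke is living and takes 1/27.
Segun is living and takes 1/27.
Folake is living and takes 1/27.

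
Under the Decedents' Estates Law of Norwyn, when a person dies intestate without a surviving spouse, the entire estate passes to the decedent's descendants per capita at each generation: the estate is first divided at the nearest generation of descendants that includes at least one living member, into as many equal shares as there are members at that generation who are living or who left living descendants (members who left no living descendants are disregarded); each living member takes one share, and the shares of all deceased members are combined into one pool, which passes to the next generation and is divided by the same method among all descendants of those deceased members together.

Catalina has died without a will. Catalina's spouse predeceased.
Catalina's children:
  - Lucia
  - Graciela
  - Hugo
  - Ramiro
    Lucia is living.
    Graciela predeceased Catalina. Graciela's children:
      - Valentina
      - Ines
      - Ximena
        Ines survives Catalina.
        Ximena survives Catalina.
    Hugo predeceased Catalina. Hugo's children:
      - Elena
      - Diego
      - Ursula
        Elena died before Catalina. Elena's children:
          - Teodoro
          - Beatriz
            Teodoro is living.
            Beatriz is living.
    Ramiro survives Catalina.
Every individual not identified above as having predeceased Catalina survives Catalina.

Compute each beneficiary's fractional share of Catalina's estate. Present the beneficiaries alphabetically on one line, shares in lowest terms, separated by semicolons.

There is no surviving spouse, so the entire estate passes to Catalina's descendants per capita at each generation.
At generation 1 (Lucia, Graciela, Hugo, Ramiro) there are 4 shares of (1)/4 = 1/4 each.
Living: Lucia and Ramiro — each takes 1/4.
Deceased: Graciela and Hugo. Their combined 1/2 is pooled and carried to generation 2.
At generation 2 (Valentina, Ines, Ximena, Elena, Diego, Ursula) there are 6 shares of (1/2)/6 = 1/12 each.
Living: Valentina, Ines, Ximena, Diego, and Ursula — each takes 1/12.
Deceased: Elena. That 1/12 share is carried to generation 3.
At generation 3 (Teodoro, Beatriz) there are 2 shares of (1/12)/2 = 1/24 each.
Living: Teodoro and Beatriz — each takes 1/24.

Beatriz 1/24; Diego 1/12; Ines 1/12; Lucia 1/4; Ramiro 1/4; Teodoro 1/24; Ursula 1/12; Valentina 1/12; Ximena 1/12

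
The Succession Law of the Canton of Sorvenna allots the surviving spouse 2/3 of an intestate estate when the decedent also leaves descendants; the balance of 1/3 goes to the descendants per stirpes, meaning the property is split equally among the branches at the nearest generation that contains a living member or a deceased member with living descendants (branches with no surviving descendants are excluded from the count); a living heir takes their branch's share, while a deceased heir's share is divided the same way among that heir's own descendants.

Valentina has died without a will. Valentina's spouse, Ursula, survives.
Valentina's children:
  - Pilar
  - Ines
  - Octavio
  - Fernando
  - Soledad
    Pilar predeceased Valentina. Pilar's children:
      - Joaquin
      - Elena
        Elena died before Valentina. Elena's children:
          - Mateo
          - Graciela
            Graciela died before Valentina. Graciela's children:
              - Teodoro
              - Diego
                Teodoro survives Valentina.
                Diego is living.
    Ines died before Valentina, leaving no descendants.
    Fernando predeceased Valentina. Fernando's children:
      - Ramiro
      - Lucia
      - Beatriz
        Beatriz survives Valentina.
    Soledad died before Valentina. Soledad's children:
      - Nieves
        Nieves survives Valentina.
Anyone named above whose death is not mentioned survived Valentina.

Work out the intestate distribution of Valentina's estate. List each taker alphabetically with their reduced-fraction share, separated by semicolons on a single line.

Ursula, as surviving spouse, takes 2/3.
The remaining 1/3 passes to Valentina's descendants per stirpes.
Ines left no surviving issue, so that branch lapses and is disregarded.
The 1/3 is divided into 4 equal shares of 1/12 among Pilar, Octavio, Fernando, Soledad.
Pilar predeceased; the 1/12 allotted to Pilar's branch passes to Pilar's issue by representation.
The 1/12 is divided into 2 equal shares of 1/24 among Joaquin, Elena.
Joaquin is living and takes 1/24.
Elena predeceased; the 1/24 allotted to Elena's branch passes to Elena's issue by representation.
The 1/24 is divided into 2 equal shares of 1/48 among Mateo, Graciela.
Mateo is living and takes 1/48.
Graciela predeceased; the 1/48 allotted to Graciela's branch passes to Graciela's issue by representation.
The 1/48 is divided into 2 equal shares of 1/96 among Teodoro, Diego.
Teodoro is living and takes 1/96.
Diego is living and takes 1/96.
Octavio is living and takes 1/12.
Fernando predeceased; the 1/12 allotted to Fernando's branch passes to Fernando's issue by representation.
The 1/12 is divided into 3 equal shares of 1/36 among Ramiro, Lucia, Beatriz.
Ramiro is living and takes 1/36.
Lucia is living and takes 1/36.
Beatriz is living and takes 1/36.
Soledad predeceased; the 1/12 allotted to Soledad's branch passes to Soledad's issue by representation.
Nieves is the sole taker at this level and receives the full 1/12.

Beatriz 1/36; Diego 1/96; Joaquin 1/24; Lucia 1/36; Mateo 1/48; Nieves 1/12; Octavio 1/12; Ramiro 1/36; Teodoro 1/96; Ursula 2/3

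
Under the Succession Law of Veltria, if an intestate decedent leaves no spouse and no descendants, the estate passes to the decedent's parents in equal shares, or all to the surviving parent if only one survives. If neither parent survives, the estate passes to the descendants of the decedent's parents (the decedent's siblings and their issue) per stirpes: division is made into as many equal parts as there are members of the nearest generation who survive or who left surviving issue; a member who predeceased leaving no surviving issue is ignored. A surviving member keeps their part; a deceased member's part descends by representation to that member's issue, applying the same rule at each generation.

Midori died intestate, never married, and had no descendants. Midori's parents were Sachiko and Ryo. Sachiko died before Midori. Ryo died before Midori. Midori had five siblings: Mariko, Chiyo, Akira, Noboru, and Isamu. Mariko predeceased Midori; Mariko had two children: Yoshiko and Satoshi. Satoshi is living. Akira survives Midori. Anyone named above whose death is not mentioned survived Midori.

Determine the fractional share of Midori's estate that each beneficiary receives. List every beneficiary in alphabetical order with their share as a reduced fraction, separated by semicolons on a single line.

Akira 1/5; Chiyo 1/5; Isamu 1/5; Noboru 1/5; Satoshi 1/10; Yoshiko 1/10

Neither parent survives and there are no descendants, so the estate passes to Midori's siblings and their issue per stirpes.
The estate is divided into 5 equal shares of 1/5 among Mariko, Chiyo, Akira, Noboru, Isamu.
Mariko predeceased; the 1/5 allotted to Mariko's branch passes to Mariko's issue by representation.
The 1/5 is divided into 2 equal shares of 1/10 among Yoshiko, Satoshi.
Yoshiko is living and takes 1/10.
Satoshi is living and takes 1/10.
Chiyo is living and takes 1/5.
Akira is living and takes 1/5.
Noboru is living and takes 1/5.
Isamu is living and takes 1/5.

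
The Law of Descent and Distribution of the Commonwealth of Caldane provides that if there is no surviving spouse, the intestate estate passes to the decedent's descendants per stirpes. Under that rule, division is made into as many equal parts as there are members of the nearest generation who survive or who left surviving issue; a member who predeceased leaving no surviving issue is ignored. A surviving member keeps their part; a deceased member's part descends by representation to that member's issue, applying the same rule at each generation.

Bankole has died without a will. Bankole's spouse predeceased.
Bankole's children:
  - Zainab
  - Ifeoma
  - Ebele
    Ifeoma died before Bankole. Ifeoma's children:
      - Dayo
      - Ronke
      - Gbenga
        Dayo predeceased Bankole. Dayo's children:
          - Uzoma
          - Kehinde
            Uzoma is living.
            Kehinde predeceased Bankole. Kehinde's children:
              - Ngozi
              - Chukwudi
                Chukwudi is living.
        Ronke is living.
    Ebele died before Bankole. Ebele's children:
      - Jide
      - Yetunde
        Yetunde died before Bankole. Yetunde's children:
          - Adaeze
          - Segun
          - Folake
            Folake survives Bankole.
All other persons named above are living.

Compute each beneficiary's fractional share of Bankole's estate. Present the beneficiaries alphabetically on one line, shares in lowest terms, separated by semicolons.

Adaeze 1/18; Chukwudi 1/36; Folake 1/18; Gbenga 1/9; Jide 1/6; Ngozi 1/36; Ronke 1/9; Segun 1/18; Uzoma 1/18; Zainab 1/3

There is no surviving spouse, so the entire estate passes to Bankole's descendants per stirpes.
The estate is divided into 3 equal shares of 1/3 among Zainab, Ifeoma, Ebele.
Zainab is living and takes 1/3.
Ifeoma predeceased; the 1/3 allotted to Ifeoma's branch passes to Ifeoma's issue by representation.
The 1/3 is divided into 3 equal shares of 1/9 among Dayo, Ronke, Gbenga.
Dayo predeceased; the 1/9 allotted to Dayo's branch passes to Dayo's issue by representation.
The 1/9 is divided into 2 equal shares of 1/18 among Uzoma, Kehinde.
Uzoma is living and takes 1/18.
Kehinde predeceased; the 1/18 allotted to Kehinde's branch passes to Kehinde's issue by representation.
The 1/18 is divided into 2 equal shares of 1/36 among Ngozi, Chukwudi.
Ngozi is living and takes 1/36.
Chukwudi is living and takes 1/36.
Ronke is living and takes 1/9.
Gbenga is living and takes 1/9.
Ebele predeceased; the 1/3 allotted to Ebele's branch passes to Ebele's issue by representation.
The 1/3 is divided into 2 equal shares of 1/6 among Jide, Yetunde.
Jide is living and takes 1/6.
Yetunde predeceased; the 1/6 allotted to Yetunde's branch passes to Yetunde's issue by representation.
The 1/6 is divided into 3 equal shares of 1/18 among Adaeze, Segun, Folake.
Adaeze is living and takes 1/18.
Segun is living and takes 1/18.
Folake is living and takes 1/18.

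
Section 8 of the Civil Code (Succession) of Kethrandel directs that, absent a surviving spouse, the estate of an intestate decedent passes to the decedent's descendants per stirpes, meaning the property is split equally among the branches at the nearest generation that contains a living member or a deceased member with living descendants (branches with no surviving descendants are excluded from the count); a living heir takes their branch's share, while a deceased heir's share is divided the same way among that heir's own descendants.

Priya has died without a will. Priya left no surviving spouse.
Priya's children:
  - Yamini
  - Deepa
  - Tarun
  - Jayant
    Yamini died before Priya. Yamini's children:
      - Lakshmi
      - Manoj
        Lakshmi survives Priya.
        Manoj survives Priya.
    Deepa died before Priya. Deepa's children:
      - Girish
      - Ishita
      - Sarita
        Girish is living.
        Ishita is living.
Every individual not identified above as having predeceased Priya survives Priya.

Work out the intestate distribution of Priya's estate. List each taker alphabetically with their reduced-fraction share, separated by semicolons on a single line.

Girish 1/12; Ishita 1/12; Jayant 1/4; Lakshmi 1/8; Manoj 1/8; Sarita 1/12; Tarun 1/4

There is no surviving spouse, so the entire estate passes to Priya's descendants per stirpes.
The estate is divided into 4 equal shares of 1/4 among Yamini, Deepa, Tarun, Jayant.
Yamini predeceased; the 1/4 allotted to Yamini's branch passes to Yamini's issue by representation.
The 1/4 is divided into 2 equal shares of 1/8 among Lakshmi, Manoj.
Lakshmi is living and takes 1/8.
Manoj is living and takes 1/8.
Deepa predeceased; the 1/4 allotted to Deepa's branch passes to Deepa's issue by representation.
The 1/4 is divided into 3 equal shares of 1/12 among Girish, Ishita, Sarita.
Girish is living and takes 1/12.
Ishita is living and takes 1/12.
Sarita is living and takes 1/12.
Tarun is living and takes 1/4.
Jayant is living and takes 1/4.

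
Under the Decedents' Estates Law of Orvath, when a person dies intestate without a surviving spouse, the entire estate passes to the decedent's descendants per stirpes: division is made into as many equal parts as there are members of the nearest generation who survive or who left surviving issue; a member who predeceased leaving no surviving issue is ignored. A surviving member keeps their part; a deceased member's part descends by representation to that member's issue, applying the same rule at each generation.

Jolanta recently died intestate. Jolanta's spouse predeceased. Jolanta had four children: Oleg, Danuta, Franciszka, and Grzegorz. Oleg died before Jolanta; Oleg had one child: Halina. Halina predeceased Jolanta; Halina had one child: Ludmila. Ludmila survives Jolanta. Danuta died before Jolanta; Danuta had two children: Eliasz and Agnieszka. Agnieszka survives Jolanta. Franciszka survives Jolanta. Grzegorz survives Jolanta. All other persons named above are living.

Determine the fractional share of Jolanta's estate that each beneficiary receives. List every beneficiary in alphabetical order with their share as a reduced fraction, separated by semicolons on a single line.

There is no surviving spouse, so the entire estate passes to Jolanta's descendants per stirpes.
The estate is divided into 4 equal shares of 1/4 among Oleg, Danuta, Franciszka, Grzegorz.
Oleg predeceased; the 1/4 allotted to Oleg's branch passes to Oleg's issue by representation.
Halina's line is the sole branch at this level, so the full 1/4 passes to Halina's issue by representation.
Ludmila is the sole taker at this level and receives the full 1/4.
Danuta predeceased; the 1/4 allotted to Danuta's branch passes to Danuta's issue by representation.
The 1/4 is divided into 2 equal shares of 1/8 among Eliasz, Agnieszka.
Eliasz is living and takes 1/8.
Agnieszka is living and takes 1/8.
Franciszka is living and takes 1/4.
Grzegorz is living and takes 1/4.

Agnieszka 1/8; Eliasz 1/8; Franciszka 1/4; Grzegorz 1/4; Ludmila 1/4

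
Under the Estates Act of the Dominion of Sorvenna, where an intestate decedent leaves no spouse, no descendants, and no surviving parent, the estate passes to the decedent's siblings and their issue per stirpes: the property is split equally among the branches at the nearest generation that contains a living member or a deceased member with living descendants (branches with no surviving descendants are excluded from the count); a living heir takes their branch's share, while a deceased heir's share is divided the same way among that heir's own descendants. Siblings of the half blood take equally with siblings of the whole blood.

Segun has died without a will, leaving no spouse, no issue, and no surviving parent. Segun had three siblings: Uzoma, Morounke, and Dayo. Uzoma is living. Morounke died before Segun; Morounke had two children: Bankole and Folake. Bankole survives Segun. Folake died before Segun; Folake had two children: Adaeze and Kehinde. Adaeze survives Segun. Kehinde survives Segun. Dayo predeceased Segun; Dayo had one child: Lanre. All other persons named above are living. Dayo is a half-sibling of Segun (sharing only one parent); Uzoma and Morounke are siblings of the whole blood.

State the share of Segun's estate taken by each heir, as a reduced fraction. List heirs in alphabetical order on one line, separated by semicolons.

Adaeze 1/12; Bankole 1/6; Kehinde 1/12; Lanre 1/3; Uzoma 1/3

No spouse, descendants, or parent survives, so the estate passes to Segun's siblings per stirpes.
Half-blood and whole-blood siblings take equally under the stated rule.
The estate is divided into 3 equal shares of 1/3 among Uzoma, Morounke, Dayo.
Uzoma is living and takes 1/3.
Morounke predeceased; the 1/3 allotted to Morounke's branch passes to Morounke's issue by representation.
The 1/3 is divided into 2 equal shares of 1/6 among Bankole, Folake.
Bankole is living and takes 1/6.
Folake predeceased; the 1/6 allotted to Folake's branch passes to Folake's issue by representation.
The 1/6 is divided into 2 equal shares of 1/12 among Adaeze, Kehinde.
Adaeze is living and takes 1/12.
Kehinde is living and takes 1/12.
Dayo predeceased; the 1/3 allotted to Dayo's branch passes to Dayo's issue by representation.
Lanre is the sole taker at this level and receives the full 1/3.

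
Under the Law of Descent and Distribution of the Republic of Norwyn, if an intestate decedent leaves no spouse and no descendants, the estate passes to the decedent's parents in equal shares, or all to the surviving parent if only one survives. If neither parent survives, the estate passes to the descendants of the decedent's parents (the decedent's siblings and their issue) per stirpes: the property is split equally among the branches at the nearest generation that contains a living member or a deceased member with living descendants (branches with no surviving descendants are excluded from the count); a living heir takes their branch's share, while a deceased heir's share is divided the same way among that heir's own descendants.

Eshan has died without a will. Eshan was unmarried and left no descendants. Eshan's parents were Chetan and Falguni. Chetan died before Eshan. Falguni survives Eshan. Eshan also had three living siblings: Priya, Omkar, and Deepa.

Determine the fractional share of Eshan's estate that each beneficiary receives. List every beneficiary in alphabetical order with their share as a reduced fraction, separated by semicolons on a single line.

Falguni 1

Only one parent, Falguni, survives, so Falguni takes the entire estate. The siblings take nothing because a surviving parent has priority.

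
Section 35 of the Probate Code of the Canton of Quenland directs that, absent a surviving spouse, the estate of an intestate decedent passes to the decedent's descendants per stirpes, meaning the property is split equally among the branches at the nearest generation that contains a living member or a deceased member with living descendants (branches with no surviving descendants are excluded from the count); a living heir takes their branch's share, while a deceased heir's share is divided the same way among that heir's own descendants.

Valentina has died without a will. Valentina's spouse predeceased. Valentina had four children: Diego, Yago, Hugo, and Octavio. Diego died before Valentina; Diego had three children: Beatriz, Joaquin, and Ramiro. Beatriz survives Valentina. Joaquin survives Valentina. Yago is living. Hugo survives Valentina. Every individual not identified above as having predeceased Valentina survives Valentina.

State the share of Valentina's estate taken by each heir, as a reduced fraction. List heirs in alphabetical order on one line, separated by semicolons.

Beatriz 1/12; Hugo 1/4; Joaquin 1/12; Octavio 1/4; Ramiro 1/12; Yago 1/4

There is no surviving spouse, so the entire estate passes to Valentina's descendants per stirpes.
The estate is divided into 4 equal shares of 1/4 among Diego, Yago, Hugo, Octavio.
Diego predeceased; the 1/4 allotted to Diego's branch passes to Diego's issue by representation.
The 1/4 is divided into 3 equal shares of 1/12 among Beatriz, Joaquin, Ramiro.
Beatriz is living and takes 1/12.
Joaquin is living and takes 1/12.
Ramiro is living and takes 1/12.
Yago is living and takes 1/4.
Hugo is living and takes 1/4.
Octavio is living and takes 1/4.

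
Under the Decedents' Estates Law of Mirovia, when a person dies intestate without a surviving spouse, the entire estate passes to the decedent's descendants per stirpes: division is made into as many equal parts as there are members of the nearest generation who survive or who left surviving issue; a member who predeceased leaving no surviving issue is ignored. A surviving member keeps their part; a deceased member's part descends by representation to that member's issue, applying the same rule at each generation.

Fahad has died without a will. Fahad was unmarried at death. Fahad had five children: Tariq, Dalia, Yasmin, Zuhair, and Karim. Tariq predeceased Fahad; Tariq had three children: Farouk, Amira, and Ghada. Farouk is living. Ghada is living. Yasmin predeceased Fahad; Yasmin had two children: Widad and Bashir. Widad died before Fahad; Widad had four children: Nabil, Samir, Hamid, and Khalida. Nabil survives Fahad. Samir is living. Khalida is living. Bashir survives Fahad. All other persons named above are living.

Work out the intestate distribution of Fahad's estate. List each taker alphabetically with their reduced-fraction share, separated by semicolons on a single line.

There is no surviving spouse, so the entire estate passes to Fahad's descendants per stirpes.
The estate is divided into 5 equal shares of 1/5 among Tariq, Dalia, Yasmin, Zuhair, Karim.
Tariq predeceased; the 1/5 allotted to Tariq's branch passes to Tariq's issue by representation.
The 1/5 is divided into 3 equal shares of 1/15 among Farouk, Amira, Ghada.
Farouk is living and takes 1/15.
Amira is living and takes 1/15.
Ghada is living and takes 1/15.
Dalia is living and takes 1/5.
Yasmin predeceased; the 1/5 allotted to Yasmin's branch passes to Yasmin's issue by representation.
The 1/5 is divided into 2 equal shares of 1/10 among Widad, Bashir.
Widad predeceased; the 1/10 allotted to Widad's branch passes to Widad's issue by representation.
The 1/10 is divided into 4 equal shares of 1/40 among Nabil, Samir, Hamid, Khalida.
Nabil is living and takes 1/40.
Samir is living and takes 1/40.
Hamid is living and takes 1/40.
Khalida is living and takes 1/40.
Bashir is living and takes 1/10.
Zuhair is living and takes 1/5.
Karim is living and takes 1/5.

Amira 1/15; Bashir 1/10; Dalia 1/5; Farouk 1/15; Ghada 1/15; Hamid 1/40; Karim 1/5; Khalida 1/40; Nabil 1/40; Samir 1/40; Zuhair 1/5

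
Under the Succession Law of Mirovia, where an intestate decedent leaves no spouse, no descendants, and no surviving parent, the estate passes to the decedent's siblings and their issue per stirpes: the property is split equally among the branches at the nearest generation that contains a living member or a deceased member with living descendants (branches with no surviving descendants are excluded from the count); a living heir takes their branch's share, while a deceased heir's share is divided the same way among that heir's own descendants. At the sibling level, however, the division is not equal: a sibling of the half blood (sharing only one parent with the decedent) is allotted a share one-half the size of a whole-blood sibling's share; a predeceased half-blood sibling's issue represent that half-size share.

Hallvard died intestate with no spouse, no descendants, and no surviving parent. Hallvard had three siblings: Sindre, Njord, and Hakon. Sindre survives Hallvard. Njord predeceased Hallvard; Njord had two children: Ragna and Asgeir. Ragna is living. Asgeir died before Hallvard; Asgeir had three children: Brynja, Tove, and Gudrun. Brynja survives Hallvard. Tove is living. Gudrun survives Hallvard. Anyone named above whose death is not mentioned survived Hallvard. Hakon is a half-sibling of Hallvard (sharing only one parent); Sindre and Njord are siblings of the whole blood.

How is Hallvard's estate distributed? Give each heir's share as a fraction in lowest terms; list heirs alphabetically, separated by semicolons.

No spouse, descendants, or parent survives, so the estate passes to Hallvard's siblings per stirpes.
Half-blood siblings count for one-half the weight of whole-blood siblings at the initial division.
Dividing 1 in proportion to weights (total weight 5/2): Sindre (weight 1) → 2/5; Njord (weight 1) → 2/5; Hakon (weight 1/2) → 1/5.
Sindre is living and takes 2/5.
Njord predeceased; the 2/5 allotted to Njord's branch passes to Njord's issue by representation.
The 2/5 is divided into 2 equal shares of 1/5 among Ragna, Asgeir.
Ragna is living and takes 1/5.
Asgeir predeceased; the 1/5 allotted to Asgeir's branch passes to Asgeir's issue by representation.
The 1/5 is divided into 3 equal shares of 1/15 among Brynja, Tove, Gudrun.
Brynja is living and takes 1/15.
Tove is living and takes 1/15.
Gudrun is living and takes 1/15.
Hakon is living and takes 1/5.

Brynja 1/15; Gudrun 1/15; Hakon 1/5; Ragna 1/5; Sindre 2/5; Tove 1/15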